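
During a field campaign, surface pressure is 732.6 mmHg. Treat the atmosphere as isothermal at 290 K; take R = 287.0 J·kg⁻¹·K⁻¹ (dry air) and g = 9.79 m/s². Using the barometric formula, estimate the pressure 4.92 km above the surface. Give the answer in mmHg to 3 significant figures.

P ≈ 411 mmHg

Scale height: H = RT/g = 287.0 × 290 / 9.79 = 8501.5 m.
Barometric formula: P = P₀ exp(−z/H).
z/H = 4920.0/8501.5 = 0.57872; exp(−0.57872) = 0.56062.
P = 732.6 × 0.56062 = 410.71 mmHg.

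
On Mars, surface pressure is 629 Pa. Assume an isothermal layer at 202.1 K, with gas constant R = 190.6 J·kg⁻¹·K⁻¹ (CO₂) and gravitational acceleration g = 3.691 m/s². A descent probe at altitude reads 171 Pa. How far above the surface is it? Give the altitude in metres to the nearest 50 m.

Scale height: H = RT/g = 190.6 × 202.1 / 3.691 = 10436 m.
Invert the barometric formula: z = H ln(P₀/P).
P₀/P = 629/171 = 3.6784; ln(3.6784) = 1.3025.
z = 10436 × 1.3025 = 13593 m.

z ≈ 13600 m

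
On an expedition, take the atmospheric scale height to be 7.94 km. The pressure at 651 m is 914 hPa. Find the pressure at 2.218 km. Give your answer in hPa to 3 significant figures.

P ≈ 750 hPa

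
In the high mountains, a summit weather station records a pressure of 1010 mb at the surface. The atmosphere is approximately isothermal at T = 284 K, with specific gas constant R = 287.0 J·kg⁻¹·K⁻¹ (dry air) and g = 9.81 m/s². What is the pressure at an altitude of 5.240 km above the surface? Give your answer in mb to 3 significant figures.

Scale height: H = RT/g = 287.0 × 284 / 9.81 = 8308.7 m.
Barometric formula: P = P₀ exp(−z/H).
z/H = 5240.0/8308.7 = 0.63066; exp(−0.63066) = 0.53224.
P = 1010 × 0.53224 = 537.56 mb.

P ≈ 538 mb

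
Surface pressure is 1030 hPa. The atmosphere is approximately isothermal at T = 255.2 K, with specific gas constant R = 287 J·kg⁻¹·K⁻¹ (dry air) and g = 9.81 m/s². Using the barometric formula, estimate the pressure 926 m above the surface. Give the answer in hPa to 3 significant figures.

P ≈ 910 hPa

Scale height: H = RT/g = 287 × 255.2 / 9.81 = 7466.1 m.
Barometric formula: P = P₀ exp(−z/H).
z/H = 926.00/7466.1 = 0.12403; exp(−0.12403) = 0.88335.
P = 1030 × 0.88335 = 909.85 hPa.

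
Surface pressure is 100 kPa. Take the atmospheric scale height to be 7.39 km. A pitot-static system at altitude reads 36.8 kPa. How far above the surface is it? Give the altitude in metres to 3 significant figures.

Invert the barometric formula: z = H ln(P₀/P).
P₀/P = 100/36.8 = 2.7174; ln(2.7174) = 0.99968.
z = 7390.0 × 0.99968 = 7387.6 m.

z ≈ 7390 m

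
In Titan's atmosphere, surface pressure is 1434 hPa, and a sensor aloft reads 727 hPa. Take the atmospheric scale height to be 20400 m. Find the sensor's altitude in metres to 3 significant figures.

Invert the barometric formula: z = H ln(P₀/P).
P₀/P = 1434/727 = 1.9725; ln(1.9725) = 0.67930.
z = 20400 × 0.67930 = 13858 m.

z ≈ 13900 m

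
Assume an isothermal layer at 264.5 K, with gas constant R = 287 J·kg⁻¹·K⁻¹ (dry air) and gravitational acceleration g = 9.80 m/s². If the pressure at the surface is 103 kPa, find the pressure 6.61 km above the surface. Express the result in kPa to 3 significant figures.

Scale height: H = RT/g = 287 × 264.5 / 9.80 = 7746.1 m.
Barometric formula: P = P₀ exp(−z/H).
z/H = 6610.0/7746.1 = 0.85333; exp(−0.85333) = 0.42599.
P = 103 × 0.42599 = 43.877 kPa.

P ≈ 43.9 kPa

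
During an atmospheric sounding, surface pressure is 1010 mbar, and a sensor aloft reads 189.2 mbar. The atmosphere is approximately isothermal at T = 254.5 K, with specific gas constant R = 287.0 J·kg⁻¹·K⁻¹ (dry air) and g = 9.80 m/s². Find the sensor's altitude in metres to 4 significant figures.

z ≈ 12480 m

Scale height: H = RT/g = 287.0 × 254.5 / 9.80 = 7453.2 m.
Invert the barometric formula: z = H ln(P₀/P).
P₀/P = 1010/189.2 = 5.3383; ln(5.3383) = 1.6749.
z = 7453.2 × 1.6749 = 12483 m.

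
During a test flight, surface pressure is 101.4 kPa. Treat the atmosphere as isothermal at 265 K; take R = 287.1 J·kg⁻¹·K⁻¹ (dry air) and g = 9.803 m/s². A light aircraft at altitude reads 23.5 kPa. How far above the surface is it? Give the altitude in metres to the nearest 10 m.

z ≈ 11350 m

Scale height: H = RT/g = 287.1 × 265 / 9.803 = 7761.0 m.
Invert the barometric formula: z = H ln(P₀/P).
P₀/P = 101.4/23.5 = 4.3149; ln(4.3149) = 1.4621.
z = 7761.0 × 1.4621 = 11347 m.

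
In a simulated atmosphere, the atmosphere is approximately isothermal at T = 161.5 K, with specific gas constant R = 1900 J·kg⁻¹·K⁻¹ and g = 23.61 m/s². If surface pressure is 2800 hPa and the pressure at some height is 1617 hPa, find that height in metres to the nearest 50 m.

Scale height: H = RT/g = 1900 × 161.5 / 23.61 = 12997 m.
Invert the barometric formula: z = H ln(P₀/P).
P₀/P = 2800/1617 = 1.7316; ln(1.7316) = 0.54905.
z = 12997 × 0.54905 = 7136.0 m.

z ≈ 7150 m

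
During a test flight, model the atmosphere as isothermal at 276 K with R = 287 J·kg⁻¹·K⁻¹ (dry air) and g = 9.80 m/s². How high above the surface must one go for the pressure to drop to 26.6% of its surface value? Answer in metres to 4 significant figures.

Scale height: H = RT/g = 287 × 276 / 9.80 = 8082.9 m.
Set P/P₀ = exp(−z/H) = 0.266, so z = −H ln(0.266).
−ln(0.266) = 1.3243; z = 8082.9 × 1.3243 = 10704 m.

z ≈ 10700 m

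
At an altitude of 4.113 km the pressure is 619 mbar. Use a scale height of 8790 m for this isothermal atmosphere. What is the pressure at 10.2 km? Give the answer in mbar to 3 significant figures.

Between two levels, P₂ = P₁ exp(−Δz/H) with Δz = z₂ − z₁.
Δz = 10200 − 4113.0 = 6087.0 m; Δz/H = 6087.0/8790.0 = 0.69249.
P₂ = 619 × exp(−0.69249) = 619 × 0.50033 = 309.70 mbar.

P ≈ 310 mbar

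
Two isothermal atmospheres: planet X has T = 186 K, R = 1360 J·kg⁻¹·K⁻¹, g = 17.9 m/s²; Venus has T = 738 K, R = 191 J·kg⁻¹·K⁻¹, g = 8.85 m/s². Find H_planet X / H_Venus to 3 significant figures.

H = RT/g for each body.
H_planet X = 1360 × 186 / 17.9 = 14132 m.
H_Venus = 191 × 738 / 8.85 = 15927 m.
H_planet X/H_Venus = 14132/15927 = 0.88730.

H_planet X/H_Venus ≈ 0.887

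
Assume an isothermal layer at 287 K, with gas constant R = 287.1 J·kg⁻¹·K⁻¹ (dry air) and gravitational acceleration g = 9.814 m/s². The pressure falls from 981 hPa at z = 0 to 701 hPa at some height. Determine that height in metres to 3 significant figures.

Scale height: H = RT/g = 287.1 × 287 / 9.814 = 8395.9 m.
Invert the barometric formula: z = H ln(P₀/P).
P₀/P = 981/701 = 1.3994; ln(1.3994) = 0.33604.
z = 8395.9 × 0.33604 = 2821.4 m.

z ≈ 2820 m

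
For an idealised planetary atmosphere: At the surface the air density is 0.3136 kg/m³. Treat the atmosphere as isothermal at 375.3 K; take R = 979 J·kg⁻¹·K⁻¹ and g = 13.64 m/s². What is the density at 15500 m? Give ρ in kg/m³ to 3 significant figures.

ρ ≈ 0.176 kg/m³

Scale height: H = RT/g = 979 × 375.3 / 13.64 = 26937 m.
In an isothermal atmosphere, density decays like pressure: ρ = ρ₀ exp(−z/H).
z/H = 15500/26937 = 0.57542; exp(−0.57542) = 0.56247.
ρ = 0.3136 × 0.56247 = 0.17639 kg/m³.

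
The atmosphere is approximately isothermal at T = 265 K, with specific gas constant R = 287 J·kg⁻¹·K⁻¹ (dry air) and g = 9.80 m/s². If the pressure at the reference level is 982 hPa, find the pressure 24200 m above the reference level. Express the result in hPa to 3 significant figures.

Scale height: H = RT/g = 287 × 265 / 9.80 = 7760.7 m.
Barometric formula: P = P₀ exp(−z/H).
z/H = 24200/7760.7 = 3.1183; exp(−3.1183) = 0.044232.
P = 982 × 0.044232 = 43.436 hPa.

P ≈ 43.4 hPa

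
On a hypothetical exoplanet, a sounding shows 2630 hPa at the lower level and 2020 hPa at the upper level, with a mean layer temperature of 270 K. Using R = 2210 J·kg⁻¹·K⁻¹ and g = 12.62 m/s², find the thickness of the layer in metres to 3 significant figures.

Δz ≈ 12500 m

Hypsometric equation: Δz = (R T̄/g) ln(P₁/P₂).
R T̄/g = 2210 × 270 / 12.62 = 47282 m.
ln(2630/2020) = ln(1.3020) = 0.26390.
Δz = 47282 × 0.26390 = 12478 m.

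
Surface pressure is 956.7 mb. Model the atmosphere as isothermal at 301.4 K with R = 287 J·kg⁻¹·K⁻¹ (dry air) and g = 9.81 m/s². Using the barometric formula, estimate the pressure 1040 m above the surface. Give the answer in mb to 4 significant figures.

Scale height: H = RT/g = 287 × 301.4 / 9.81 = 8817.7 m.
Barometric formula: P = P₀ exp(−z/H).
z/H = 1040.0/8817.7 = 0.11794; exp(−0.11794) = 0.88875.
P = 956.7 × 0.88875 = 850.27 mb.

P ≈ 850.3 mb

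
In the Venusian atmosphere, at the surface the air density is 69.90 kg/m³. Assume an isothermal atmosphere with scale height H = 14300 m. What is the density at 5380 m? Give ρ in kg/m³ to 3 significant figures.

ρ ≈ 48.0 kg/m³

In an isothermal atmosphere, density decays like pressure: ρ = ρ₀ exp(−z/H).
z/H = 5380.0/14300 = 0.37622; exp(−0.37622) = 0.68645.
ρ = 69.90 × 0.68645 = 47.983 kg/m³.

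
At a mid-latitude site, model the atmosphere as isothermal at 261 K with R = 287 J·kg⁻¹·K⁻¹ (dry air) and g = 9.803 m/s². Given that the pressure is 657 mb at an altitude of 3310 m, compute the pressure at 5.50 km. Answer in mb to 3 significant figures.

P ≈ 493 mb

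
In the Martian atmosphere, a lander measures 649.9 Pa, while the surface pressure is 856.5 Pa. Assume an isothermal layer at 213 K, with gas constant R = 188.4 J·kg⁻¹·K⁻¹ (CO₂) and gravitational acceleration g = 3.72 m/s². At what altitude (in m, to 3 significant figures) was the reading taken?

Scale height: H = RT/g = 188.4 × 213 / 3.72 = 10787 m.
Invert the barometric formula: z = H ln(P₀/P).
P₀/P = 856.5/649.9 = 1.3179; ln(1.3179) = 0.27604.
z = 10787 × 0.27604 = 2977.6 m.

z ≈ 2980 m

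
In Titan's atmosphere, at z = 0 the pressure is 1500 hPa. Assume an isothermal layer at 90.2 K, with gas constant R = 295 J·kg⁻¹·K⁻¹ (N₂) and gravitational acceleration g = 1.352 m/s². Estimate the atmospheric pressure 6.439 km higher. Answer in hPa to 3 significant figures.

P ≈ 1080 hPa

Scale height: H = RT/g = 295 × 90.2 / 1.352 = 19681 m.
Barometric formula: P = P₀ exp(−z/H).
z/H = 6439.0/19681 = 0.32717; exp(−0.32717) = 0.72096.
P = 1500 × 0.72096 = 1081.4 hPa.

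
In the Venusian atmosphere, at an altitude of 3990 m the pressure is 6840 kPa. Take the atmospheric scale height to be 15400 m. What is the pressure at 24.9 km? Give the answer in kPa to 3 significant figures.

P ≈ 1760 kPa

Between two levels, P₂ = P₁ exp(−Δz/H) with Δz = z₂ − z₁.
Δz = 24900 − 3990.0 = 20910 m; Δz/H = 20910/15400 = 1.3578.
P₂ = 6840 × exp(−1.3578) = 6840 × 0.25723 = 1759.5 kPa.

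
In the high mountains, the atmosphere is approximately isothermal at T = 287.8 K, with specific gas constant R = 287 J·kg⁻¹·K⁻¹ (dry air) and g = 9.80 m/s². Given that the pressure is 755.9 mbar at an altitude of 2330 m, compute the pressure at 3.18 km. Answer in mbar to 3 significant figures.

P ≈ 683 mbar

Scale height: H = RT/g = 287 × 287.8 / 9.80 = 8428.4 m.
Between two levels, P₂ = P₁ exp(−Δz/H) with Δz = z₂ − z₁.
Δz = 3180.0 − 2330.0 = 850.00 m; Δz/H = 850.00/8428.4 = 0.10085.
P₂ = 755.9 × exp(−0.10085) = 755.9 × 0.90407 = 683.39 mbar.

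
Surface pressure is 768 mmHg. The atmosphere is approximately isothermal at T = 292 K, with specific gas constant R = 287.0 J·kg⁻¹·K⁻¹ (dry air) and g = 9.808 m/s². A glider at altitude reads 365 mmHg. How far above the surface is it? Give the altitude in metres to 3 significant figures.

Scale height: H = RT/g = 287.0 × 292 / 9.808 = 8544.5 m.
Invert the barometric formula: z = H ln(P₀/P).
P₀/P = 768/365 = 2.1041; ln(2.1041) = 0.74389.
z = 8544.5 × 0.74389 = 6356.2 m.

z ≈ 6360 m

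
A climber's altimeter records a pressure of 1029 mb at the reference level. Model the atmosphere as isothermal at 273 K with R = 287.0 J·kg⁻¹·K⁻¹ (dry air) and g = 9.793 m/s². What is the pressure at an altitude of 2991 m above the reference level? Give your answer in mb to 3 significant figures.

P ≈ 708 mb

Scale height: H = RT/g = 287.0 × 273 / 9.793 = 8000.7 m.
Barometric formula: P = P₀ exp(−z/H).
z/H = 2991.0/8000.7 = 0.37384; exp(−0.37384) = 0.68809.
P = 1029 × 0.68809 = 708.04 mb.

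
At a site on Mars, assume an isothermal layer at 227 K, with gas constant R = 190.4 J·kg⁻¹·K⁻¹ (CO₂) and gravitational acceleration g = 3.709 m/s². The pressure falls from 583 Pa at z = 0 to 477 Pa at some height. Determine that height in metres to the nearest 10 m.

z ≈ 2340 m

Scale height: H = RT/g = 190.4 × 227 / 3.709 = 11653 m.
Invert the barometric formula: z = H ln(P₀/P).
P₀/P = 583/477 = 1.2222; ln(1.2222) = 0.20065.
z = 11653 × 0.20065 = 2338.2 m.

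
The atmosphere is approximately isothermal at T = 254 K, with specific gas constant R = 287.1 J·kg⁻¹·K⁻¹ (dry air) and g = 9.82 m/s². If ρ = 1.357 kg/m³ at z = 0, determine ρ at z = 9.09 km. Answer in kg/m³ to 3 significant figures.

Scale height: H = RT/g = 287.1 × 254 / 9.82 = 7426.0 m.
In an isothermal atmosphere, density decays like pressure: ρ = ρ₀ exp(−z/H).
z/H = 9090.0/7426.0 = 1.2241; exp(−1.2241) = 0.29402.
ρ = 1.357 × 0.29402 = 0.39899 kg/m³.

ρ ≈ 0.399 kg/m³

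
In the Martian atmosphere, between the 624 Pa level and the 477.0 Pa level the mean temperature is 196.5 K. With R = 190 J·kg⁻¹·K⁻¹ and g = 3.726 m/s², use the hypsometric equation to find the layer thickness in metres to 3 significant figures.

Δz ≈ 2690 m

Hypsometric equation: Δz = (R T̄/g) ln(P₁/P₂).
R T̄/g = 190 × 196.5 / 3.726 = 10020 m.
ln(624/477.0) = ln(1.3082) = 0.26865.
Δz = 10020 × 0.26865 = 2691.9 m.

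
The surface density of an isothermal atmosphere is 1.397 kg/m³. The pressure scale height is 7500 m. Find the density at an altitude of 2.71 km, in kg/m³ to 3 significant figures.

In an isothermal atmosphere, density decays like pressure: ρ = ρ₀ exp(−z/H).
z/H = 2710.0/7500.0 = 0.36133; exp(−0.36133) = 0.69675.
ρ = 1.397 × 0.69675 = 0.97336 kg/m³.

ρ ≈ 0.973 kg/m³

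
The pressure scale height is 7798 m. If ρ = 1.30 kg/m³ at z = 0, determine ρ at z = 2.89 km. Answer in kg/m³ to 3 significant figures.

ρ ≈ 0.897 kg/m³

In an isothermal atmosphere, density decays like pressure: ρ = ρ₀ exp(−z/H).
z/H = 2890.0/7798.0 = 0.37061; exp(−0.37061) = 0.69031.
ρ = 1.30 × 0.69031 = 0.89740 kg/m³.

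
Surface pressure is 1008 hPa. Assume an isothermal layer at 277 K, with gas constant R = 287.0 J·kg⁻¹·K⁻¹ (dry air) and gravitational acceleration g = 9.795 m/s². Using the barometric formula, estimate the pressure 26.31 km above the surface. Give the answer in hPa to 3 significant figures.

P ≈ 39.4 hPa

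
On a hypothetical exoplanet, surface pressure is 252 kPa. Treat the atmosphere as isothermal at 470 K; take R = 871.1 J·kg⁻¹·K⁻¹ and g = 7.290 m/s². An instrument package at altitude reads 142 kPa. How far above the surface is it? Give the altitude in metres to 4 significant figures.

z ≈ 32210 m

Scale height: H = RT/g = 871.1 × 470 / 7.290 = 56161 m.
Invert the barometric formula: z = H ln(P₀/P).
P₀/P = 252/142 = 1.7746; ln(1.7746) = 0.57358.
z = 56161 × 0.57358 = 32213 m.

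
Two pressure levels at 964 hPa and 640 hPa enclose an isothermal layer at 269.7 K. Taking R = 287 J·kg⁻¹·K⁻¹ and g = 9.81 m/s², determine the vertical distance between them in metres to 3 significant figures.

Hypsometric equation: Δz = (R T̄/g) ln(P₁/P₂).
R T̄/g = 287 × 269.7 / 9.81 = 7890.3 m.
ln(964/640) = ln(1.5063) = 0.40966.
Δz = 7890.3 × 0.40966 = 3232.3 m.

Δz ≈ 3230 m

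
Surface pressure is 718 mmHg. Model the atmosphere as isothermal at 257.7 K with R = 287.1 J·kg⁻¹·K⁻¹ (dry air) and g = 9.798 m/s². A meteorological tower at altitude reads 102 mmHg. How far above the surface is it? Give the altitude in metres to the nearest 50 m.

z ≈ 14750 m

Scale height: H = RT/g = 287.1 × 257.7 / 9.798 = 7551.1 m.
Invert the barometric formula: z = H ln(P₀/P).
P₀/P = 718/102 = 7.0392; ln(7.0392) = 1.9515.
z = 7551.1 × 1.9515 = 14736 m.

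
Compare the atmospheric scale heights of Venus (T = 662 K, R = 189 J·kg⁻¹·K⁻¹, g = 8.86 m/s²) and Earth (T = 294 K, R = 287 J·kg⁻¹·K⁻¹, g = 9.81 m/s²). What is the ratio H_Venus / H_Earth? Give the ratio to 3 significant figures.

H = RT/g for each body.
H_Venus = 189 × 662 / 8.86 = 14122 m.
H_Earth = 287 × 294 / 9.81 = 8601.2 m.
H_Venus/H_Earth = 14122/8601.2 = 1.6419.

H_Venus/H_Earth ≈ 1.64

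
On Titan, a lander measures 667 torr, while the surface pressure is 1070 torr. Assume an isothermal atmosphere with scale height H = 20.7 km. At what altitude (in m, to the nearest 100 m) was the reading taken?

z ≈ 9800 m

Invert the barometric formula: z = H ln(P₀/P).
P₀/P = 1070/667 = 1.6042; ln(1.6042) = 0.47263.
z = 20700 × 0.47263 = 9783.4 m.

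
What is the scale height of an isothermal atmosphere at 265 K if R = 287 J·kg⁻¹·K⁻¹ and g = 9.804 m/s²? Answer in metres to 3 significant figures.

The scale height of an isothermal atmosphere is H = RT/g.
H = 287 × 265 / 9.804 = 76055/9.804 = 7757.5 m.

H ≈ 7760 m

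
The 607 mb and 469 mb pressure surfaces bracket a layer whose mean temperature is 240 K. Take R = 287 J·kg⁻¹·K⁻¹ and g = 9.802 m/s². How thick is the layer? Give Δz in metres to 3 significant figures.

Δz ≈ 1810 m

Hypsometric equation: Δz = (R T̄/g) ln(P₁/P₂).
R T̄/g = 287 × 240 / 9.802 = 7027.1 m.
ln(607/469) = ln(1.2942) = 0.25789.
Δz = 7027.1 × 0.25789 = 1812.2 m.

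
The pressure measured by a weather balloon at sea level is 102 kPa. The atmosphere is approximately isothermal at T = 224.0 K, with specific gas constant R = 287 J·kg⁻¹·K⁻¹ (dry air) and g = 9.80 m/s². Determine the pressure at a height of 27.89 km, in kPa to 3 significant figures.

Scale height: H = RT/g = 287 × 224.0 / 9.80 = 6560.0 m.
Barometric formula: P = P₀ exp(−z/H).
z/H = 27890/6560.0 = 4.2515; exp(−4.2515) = 0.014243.
P = 102 × 0.014243 = 1.4528 kPa.

P ≈ 1.45 kPa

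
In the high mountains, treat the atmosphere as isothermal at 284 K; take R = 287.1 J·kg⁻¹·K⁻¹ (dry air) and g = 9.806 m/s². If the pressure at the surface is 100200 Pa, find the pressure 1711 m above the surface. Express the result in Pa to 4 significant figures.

P ≈ 81560 Pa

Scale height: H = RT/g = 287.1 × 284 / 9.806 = 8315.0 m.
Barometric formula: P = P₀ exp(−z/H).
z/H = 1711.0/8315.0 = 0.20577; exp(−0.20577) = 0.81402.
P = 100200 × 0.81402 = 81565 Pa.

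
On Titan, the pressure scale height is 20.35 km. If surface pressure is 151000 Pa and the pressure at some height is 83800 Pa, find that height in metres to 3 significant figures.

Invert the barometric formula: z = H ln(P₀/P).
P₀/P = 151000/83800 = 1.8019; ln(1.8019) = 0.58884.
z = 20350 × 0.58884 = 11983 m.

z ≈ 12000 m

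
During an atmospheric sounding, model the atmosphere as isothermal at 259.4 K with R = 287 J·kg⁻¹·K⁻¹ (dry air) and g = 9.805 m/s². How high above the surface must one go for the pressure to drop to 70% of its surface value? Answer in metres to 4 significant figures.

Scale height: H = RT/g = 287 × 259.4 / 9.805 = 7592.8 m.
Set P/P₀ = exp(−z/H) = 0.7, so z = −H ln(0.7).
−ln(0.7) = 0.35667; z = 7592.8 × 0.35667 = 2708.1 m.

z ≈ 2708 m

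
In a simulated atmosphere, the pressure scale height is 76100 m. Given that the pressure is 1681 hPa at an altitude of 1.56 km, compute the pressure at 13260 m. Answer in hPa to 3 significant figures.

Between two levels, P₂ = P₁ exp(−Δz/H) with Δz = z₂ − z₁.
Δz = 13260 − 1560.0 = 11700 m; Δz/H = 11700/76100 = 0.15375.
P₂ = 1681 × exp(−0.15375) = 1681 × 0.85749 = 1441.4 hPa.

P ≈ 1440 hPa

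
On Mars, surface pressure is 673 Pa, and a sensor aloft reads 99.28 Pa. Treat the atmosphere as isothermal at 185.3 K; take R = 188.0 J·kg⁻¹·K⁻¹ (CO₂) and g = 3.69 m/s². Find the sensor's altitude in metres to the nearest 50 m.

Scale height: H = RT/g = 188.0 × 185.3 / 3.69 = 9440.8 m.
Invert the barometric formula: z = H ln(P₀/P).
P₀/P = 673/99.28 = 6.7788; ln(6.7788) = 1.9138.
z = 9440.8 × 1.9138 = 18068 m.

z ≈ 18050 m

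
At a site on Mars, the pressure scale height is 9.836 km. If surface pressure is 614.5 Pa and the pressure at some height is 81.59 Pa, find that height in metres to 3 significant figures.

z ≈ 19900 m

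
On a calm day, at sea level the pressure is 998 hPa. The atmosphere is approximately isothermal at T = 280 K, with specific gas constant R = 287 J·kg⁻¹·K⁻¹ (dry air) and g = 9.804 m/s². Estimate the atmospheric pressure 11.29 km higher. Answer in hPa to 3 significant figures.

Scale height: H = RT/g = 287 × 280 / 9.804 = 8196.7 m.
Barometric formula: P = P₀ exp(−z/H).
z/H = 11290/8196.7 = 1.3774; exp(−1.3774) = 0.25223.
P = 998 × 0.25223 = 251.73 hPa.

P ≈ 252 hPa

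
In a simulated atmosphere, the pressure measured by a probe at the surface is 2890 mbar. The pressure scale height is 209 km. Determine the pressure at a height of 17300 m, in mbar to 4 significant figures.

P ≈ 2660 mbar

Barometric formula: P = P₀ exp(−z/H).
z/H = 17300/209000 = 0.082775; exp(−0.082775) = 0.92056.
P = 2890 × 0.92056 = 2660.4 mbar.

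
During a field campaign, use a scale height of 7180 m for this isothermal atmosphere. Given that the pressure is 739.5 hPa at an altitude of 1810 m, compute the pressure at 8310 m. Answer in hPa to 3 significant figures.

P ≈ 299 hPa

Between two levels, P₂ = P₁ exp(−Δz/H) with Δz = z₂ − z₁.
Δz = 8310.0 − 1810.0 = 6500.0 m; Δz/H = 6500.0/7180.0 = 0.90529.
P₂ = 739.5 × exp(−0.90529) = 739.5 × 0.40442 = 299.07 hPa.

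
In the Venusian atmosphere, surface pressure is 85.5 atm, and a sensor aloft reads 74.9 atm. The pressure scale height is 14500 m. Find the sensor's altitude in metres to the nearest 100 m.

Invert the barometric formula: z = H ln(P₀/P).
P₀/P = 85.5/74.9 = 1.1415; ln(1.1415) = 0.13234.
z = 14500 × 0.13234 = 1918.9 m.

z ≈ 1900 m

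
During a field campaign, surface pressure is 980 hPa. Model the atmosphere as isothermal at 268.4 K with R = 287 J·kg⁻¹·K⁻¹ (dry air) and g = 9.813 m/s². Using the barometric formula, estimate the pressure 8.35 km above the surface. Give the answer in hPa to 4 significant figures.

Scale height: H = RT/g = 287 × 268.4 / 9.813 = 7849.9 m.
Barometric formula: P = P₀ exp(−z/H).
z/H = 8350.0/7849.9 = 1.0637; exp(−1.0637) = 0.34518.
P = 980 × 0.34518 = 338.28 hPa.

P ≈ 338.3 hPa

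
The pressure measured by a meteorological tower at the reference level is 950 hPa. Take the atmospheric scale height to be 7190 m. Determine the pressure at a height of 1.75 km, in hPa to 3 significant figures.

Barometric formula: P = P₀ exp(−z/H).
z/H = 1750.0/7190.0 = 0.24339; exp(−0.24339) = 0.78397.
P = 950 × 0.78397 = 744.77 hPa.

P ≈ 745 hPa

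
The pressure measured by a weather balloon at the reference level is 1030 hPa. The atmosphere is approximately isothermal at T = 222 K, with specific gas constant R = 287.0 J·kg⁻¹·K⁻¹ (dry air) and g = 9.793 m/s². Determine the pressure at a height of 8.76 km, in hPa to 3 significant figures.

Scale height: H = RT/g = 287.0 × 222 / 9.793 = 6506.1 m.
Barometric formula: P = P₀ exp(−z/H).
z/H = 8760.0/6506.1 = 1.3464; exp(−1.3464) = 0.26018.
P = 1030 × 0.26018 = 267.99 hPa.

P ≈ 268 hPa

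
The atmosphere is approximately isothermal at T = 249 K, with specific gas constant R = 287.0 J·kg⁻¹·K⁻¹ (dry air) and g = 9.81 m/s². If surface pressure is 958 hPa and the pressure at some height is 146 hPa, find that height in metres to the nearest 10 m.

z ≈ 13700 m

Scale height: H = RT/g = 287.0 × 249 / 9.81 = 7284.7 m.
Invert the barometric formula: z = H ln(P₀/P).
P₀/P = 958/146 = 6.5616; ln(6.5616) = 1.8812.
z = 7284.7 × 1.8812 = 13704 m.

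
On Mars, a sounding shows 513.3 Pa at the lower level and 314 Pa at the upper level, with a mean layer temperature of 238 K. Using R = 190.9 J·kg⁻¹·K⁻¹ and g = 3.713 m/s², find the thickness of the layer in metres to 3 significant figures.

Δz ≈ 6010 m

Hypsometric equation: Δz = (R T̄/g) ln(P₁/P₂).
R T̄/g = 190.9 × 238 / 3.713 = 12237 m.
ln(513.3/314) = ln(1.6347) = 0.49146.
Δz = 12237 × 0.49146 = 6014.0 m.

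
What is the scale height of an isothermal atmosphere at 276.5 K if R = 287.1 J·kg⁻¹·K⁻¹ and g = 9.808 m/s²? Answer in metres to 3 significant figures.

H ≈ 8090 m

The scale height of an isothermal atmosphere is H = RT/g.
H = 287.1 × 276.5 / 9.808 = 79383/9.808 = 8093.7 m.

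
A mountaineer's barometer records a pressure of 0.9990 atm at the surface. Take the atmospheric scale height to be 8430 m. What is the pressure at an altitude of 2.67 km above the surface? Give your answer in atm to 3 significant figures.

P ≈ 0.728 atm

Barometric formula: P = P₀ exp(−z/H).
z/H = 2670.0/8430.0 = 0.31673; exp(−0.31673) = 0.72853.
P = 0.9990 × 0.72853 = 0.72780 atm.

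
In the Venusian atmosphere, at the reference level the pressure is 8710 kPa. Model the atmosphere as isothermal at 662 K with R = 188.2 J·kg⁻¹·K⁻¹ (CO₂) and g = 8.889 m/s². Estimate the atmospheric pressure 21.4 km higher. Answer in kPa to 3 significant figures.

Scale height: H = RT/g = 188.2 × 662 / 8.889 = 14016 m.
Barometric formula: P = P₀ exp(−z/H).
z/H = 21400/14016 = 1.5268; exp(−1.5268) = 0.21723.
P = 8710 × 0.21723 = 1892.1 kPa.

P ≈ 1890 kPa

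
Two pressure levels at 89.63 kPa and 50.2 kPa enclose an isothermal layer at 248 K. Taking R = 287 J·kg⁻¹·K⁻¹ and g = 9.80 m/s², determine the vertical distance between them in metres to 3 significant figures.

Hypsometric equation: Δz = (R T̄/g) ln(P₁/P₂).
R T̄/g = 287 × 248 / 9.80 = 7262.9 m.
ln(89.63/50.2) = ln(1.7855) = 0.57970.
Δz = 7262.9 × 0.57970 = 4210.3 m.

Δz ≈ 4210 m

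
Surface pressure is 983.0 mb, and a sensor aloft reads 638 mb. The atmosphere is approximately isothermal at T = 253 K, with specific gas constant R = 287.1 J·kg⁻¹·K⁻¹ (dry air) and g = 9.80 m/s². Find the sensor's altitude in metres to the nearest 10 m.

Scale height: H = RT/g = 287.1 × 253 / 9.80 = 7411.9 m.
Invert the barometric formula: z = H ln(P₀/P).
P₀/P = 983.0/638 = 1.5408; ln(1.5408) = 0.43230.
z = 7411.9 × 0.43230 = 3204.2 m.

z ≈ 3200 m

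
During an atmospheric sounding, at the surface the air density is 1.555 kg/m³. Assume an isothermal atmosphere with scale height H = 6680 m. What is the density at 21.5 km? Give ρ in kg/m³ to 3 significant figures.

ρ ≈ 0.0622 kg/m³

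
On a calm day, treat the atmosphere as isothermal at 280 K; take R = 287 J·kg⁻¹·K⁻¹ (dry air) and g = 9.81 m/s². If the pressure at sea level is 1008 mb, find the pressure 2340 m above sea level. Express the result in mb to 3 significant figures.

P ≈ 758 mb

Scale height: H = RT/g = 287 × 280 / 9.81 = 8191.6 m.
Barometric formula: P = P₀ exp(−z/H).
z/H = 2340.0/8191.6 = 0.28566; exp(−0.28566) = 0.75152.
P = 1008 × 0.75152 = 757.53 mb.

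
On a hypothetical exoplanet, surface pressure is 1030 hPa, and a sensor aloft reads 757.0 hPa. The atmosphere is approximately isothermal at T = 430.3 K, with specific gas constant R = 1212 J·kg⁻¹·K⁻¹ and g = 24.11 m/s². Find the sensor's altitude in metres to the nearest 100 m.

Scale height: H = RT/g = 1212 × 430.3 / 24.11 = 21631 m.
Invert the barometric formula: z = H ln(P₀/P).
P₀/P = 1030/757.0 = 1.3606; ln(1.3606) = 0.30793.
z = 21631 × 0.30793 = 6660.8 m.

z ≈ 6700 m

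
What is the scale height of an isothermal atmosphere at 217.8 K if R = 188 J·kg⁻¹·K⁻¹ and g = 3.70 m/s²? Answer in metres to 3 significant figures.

H ≈ 11100 m

The scale height of an isothermal atmosphere is H = RT/g.
H = 188 × 217.8 / 3.70 = 40946/3.70 = 11066 m.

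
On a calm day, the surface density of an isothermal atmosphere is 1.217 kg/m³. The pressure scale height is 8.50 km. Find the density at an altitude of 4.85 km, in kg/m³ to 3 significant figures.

ρ ≈ 0.688 kg/m³

In an isothermal atmosphere, density decays like pressure: ρ = ρ₀ exp(−z/H).
z/H = 4850.0/8500.0 = 0.57059; exp(−0.57059) = 0.56519.
ρ = 1.217 × 0.56519 = 0.68784 kg/m³.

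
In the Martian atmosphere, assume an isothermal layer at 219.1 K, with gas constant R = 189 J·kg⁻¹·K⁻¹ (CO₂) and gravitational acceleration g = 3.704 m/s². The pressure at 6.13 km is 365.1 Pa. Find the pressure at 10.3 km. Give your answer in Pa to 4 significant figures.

P ≈ 251.4 Pa

Scale height: H = RT/g = 189 × 219.1 / 3.704 = 11180 m.
Between two levels, P₂ = P₁ exp(−Δz/H) with Δz = z₂ − z₁.
Δz = 10300 − 6130.0 = 4170.0 m; Δz/H = 4170.0/11180 = 0.37299.
P₂ = 365.1 × exp(−0.37299) = 365.1 × 0.68867 = 251.43 Pa.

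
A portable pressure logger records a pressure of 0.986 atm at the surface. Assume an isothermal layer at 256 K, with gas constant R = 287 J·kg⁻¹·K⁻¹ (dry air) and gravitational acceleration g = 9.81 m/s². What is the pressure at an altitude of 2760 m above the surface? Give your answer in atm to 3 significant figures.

Scale height: H = RT/g = 287 × 256 / 9.81 = 7489.5 m.
Barometric formula: P = P₀ exp(−z/H).
z/H = 2760.0/7489.5 = 0.36852; exp(−0.36852) = 0.69176.
P = 0.986 × 0.69176 = 0.68208 atm.

P ≈ 0.682 atm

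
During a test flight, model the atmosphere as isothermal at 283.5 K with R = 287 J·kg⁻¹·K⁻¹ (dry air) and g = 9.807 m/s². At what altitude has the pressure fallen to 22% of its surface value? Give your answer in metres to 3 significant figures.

z ≈ 12600 m

Scale height: H = RT/g = 287 × 283.5 / 9.807 = 8296.6 m.
Set P/P₀ = exp(−z/H) = 0.22, so z = −H ln(0.22).
−ln(0.22) = 1.5141; z = 8296.6 × 1.5141 = 12562 m.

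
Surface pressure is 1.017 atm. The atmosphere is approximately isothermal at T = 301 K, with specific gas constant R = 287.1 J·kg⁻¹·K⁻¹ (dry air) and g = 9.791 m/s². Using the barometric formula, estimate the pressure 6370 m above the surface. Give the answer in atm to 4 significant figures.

P ≈ 0.4942 atm

Scale height: H = RT/g = 287.1 × 301 / 9.791 = 8826.2 m.
Barometric formula: P = P₀ exp(−z/H).
z/H = 6370.0/8826.2 = 0.72171; exp(−0.72171) = 0.48592.
P = 1.017 × 0.48592 = 0.49418 atm.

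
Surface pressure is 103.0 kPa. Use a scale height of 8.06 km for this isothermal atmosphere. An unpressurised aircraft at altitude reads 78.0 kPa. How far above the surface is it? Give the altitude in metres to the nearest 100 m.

Invert the barometric formula: z = H ln(P₀/P).
P₀/P = 103.0/78.0 = 1.3205; ln(1.3205) = 0.27801.
z = 8060.0 × 0.27801 = 2240.8 m.

z ≈ 2200 m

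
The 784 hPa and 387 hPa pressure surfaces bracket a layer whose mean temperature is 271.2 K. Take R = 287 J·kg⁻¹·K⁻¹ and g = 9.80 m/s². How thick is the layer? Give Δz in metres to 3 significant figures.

Δz ≈ 5610 m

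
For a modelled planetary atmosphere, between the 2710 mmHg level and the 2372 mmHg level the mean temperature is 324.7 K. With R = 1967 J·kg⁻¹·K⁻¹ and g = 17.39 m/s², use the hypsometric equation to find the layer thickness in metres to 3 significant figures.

Δz ≈ 4890 m

Hypsometric equation: Δz = (R T̄/g) ln(P₁/P₂).
R T̄/g = 1967 × 324.7 / 17.39 = 36727 m.
ln(2710/2372) = ln(1.1425) = 0.13322.
Δz = 36727 × 0.13322 = 4892.8 m.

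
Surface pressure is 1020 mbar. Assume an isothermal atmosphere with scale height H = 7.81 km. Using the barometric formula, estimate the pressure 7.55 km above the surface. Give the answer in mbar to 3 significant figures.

Barometric formula: P = P₀ exp(−z/H).
z/H = 7550.0/7810.0 = 0.96671; exp(−0.96671) = 0.38033.
P = 1020 × 0.38033 = 387.94 mbar.

P ≈ 388 mbar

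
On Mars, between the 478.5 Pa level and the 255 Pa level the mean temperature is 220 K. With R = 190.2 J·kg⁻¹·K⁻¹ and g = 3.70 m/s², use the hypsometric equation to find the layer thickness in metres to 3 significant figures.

Δz ≈ 7120 m

Hypsometric equation: Δz = (R T̄/g) ln(P₁/P₂).
R T̄/g = 190.2 × 220 / 3.70 = 11309 m.
ln(478.5/255) = ln(1.8765) = 0.62941.
Δz = 11309 × 0.62941 = 7118.0 m.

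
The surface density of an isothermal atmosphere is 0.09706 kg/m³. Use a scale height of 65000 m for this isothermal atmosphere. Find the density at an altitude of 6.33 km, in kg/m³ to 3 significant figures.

In an isothermal atmosphere, density decays like pressure: ρ = ρ₀ exp(−z/H).
z/H = 6330.0/65000 = 0.097385; exp(−0.097385) = 0.90721.
ρ = 0.09706 × 0.90721 = 0.088054 kg/m³.

ρ ≈ 0.0881 kg/m³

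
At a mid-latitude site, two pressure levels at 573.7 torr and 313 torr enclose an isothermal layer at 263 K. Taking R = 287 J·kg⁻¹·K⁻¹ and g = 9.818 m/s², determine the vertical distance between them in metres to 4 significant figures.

Hypsometric equation: Δz = (R T̄/g) ln(P₁/P₂).
R T̄/g = 287 × 263 / 9.818 = 7688.0 m.
ln(573.7/313) = ln(1.8329) = 0.60590.
Δz = 7688.0 × 0.60590 = 4658.2 m.

Δz ≈ 4658 m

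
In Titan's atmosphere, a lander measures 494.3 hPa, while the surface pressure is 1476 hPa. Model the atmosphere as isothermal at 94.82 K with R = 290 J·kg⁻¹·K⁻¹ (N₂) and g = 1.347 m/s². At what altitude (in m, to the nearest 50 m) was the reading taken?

Scale height: H = RT/g = 290 × 94.82 / 1.347 = 20414 m.
Invert the barometric formula: z = H ln(P₀/P).
P₀/P = 1476/494.3 = 2.9860; ln(2.9860) = 1.0939.
z = 20414 × 1.0939 = 22331 m.

z ≈ 22350 m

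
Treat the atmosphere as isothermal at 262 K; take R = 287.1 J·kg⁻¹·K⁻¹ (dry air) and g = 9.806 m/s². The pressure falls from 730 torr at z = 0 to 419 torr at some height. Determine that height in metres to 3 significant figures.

z ≈ 4260 m

Scale height: H = RT/g = 287.1 × 262 / 9.806 = 7670.8 m.
Invert the barometric formula: z = H ln(P₀/P).
P₀/P = 730/419 = 1.7422; ln(1.7422) = 0.55515.
z = 7670.8 × 0.55515 = 4258.4 m.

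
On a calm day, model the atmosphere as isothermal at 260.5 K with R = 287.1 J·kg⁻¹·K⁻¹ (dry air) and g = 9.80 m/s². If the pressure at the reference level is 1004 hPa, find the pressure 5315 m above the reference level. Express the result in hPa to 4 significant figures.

P ≈ 500.3 hPa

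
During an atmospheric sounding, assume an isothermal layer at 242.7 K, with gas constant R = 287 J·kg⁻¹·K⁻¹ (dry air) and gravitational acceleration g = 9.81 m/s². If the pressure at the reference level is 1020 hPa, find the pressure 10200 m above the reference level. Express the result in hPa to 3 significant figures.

P ≈ 243 hPa

Scale height: H = RT/g = 287 × 242.7 / 9.81 = 7100.4 m.
Barometric formula: P = P₀ exp(−z/H).
z/H = 10200/7100.4 = 1.4365; exp(−1.4365) = 0.23776.
P = 1020 × 0.23776 = 242.52 hPa.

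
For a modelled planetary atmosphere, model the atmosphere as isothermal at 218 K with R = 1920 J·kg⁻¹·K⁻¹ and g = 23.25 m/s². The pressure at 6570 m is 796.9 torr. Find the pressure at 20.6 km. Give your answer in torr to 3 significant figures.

Scale height: H = RT/g = 1920 × 218 / 23.25 = 18003 m.
Between two levels, P₂ = P₁ exp(−Δz/H) with Δz = z₂ − z₁.
Δz = 20600 − 6570.0 = 14030 m; Δz/H = 14030/18003 = 0.77931.
P₂ = 796.9 × exp(−0.77931) = 796.9 × 0.45872 = 365.55 torr.

P ≈ 366 torr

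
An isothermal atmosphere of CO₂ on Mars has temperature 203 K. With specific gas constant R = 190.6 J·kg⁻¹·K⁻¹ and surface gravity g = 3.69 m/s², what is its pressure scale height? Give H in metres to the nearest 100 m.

H ≈ 10500 m

The scale height of an isothermal atmosphere is H = RT/g.
H = 190.6 × 203 / 3.69 = 38692/3.69 = 10486 m.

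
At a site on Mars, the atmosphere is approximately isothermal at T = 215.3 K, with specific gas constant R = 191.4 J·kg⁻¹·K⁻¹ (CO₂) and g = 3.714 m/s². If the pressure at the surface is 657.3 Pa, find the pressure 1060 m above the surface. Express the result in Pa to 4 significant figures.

Scale height: H = RT/g = 191.4 × 215.3 / 3.714 = 11095 m.
Barometric formula: P = P₀ exp(−z/H).
z/H = 1060.0/11095 = 0.095539; exp(−0.095539) = 0.90888.
P = 657.3 × 0.90888 = 597.41 Pa.

P ≈ 597.4 Pa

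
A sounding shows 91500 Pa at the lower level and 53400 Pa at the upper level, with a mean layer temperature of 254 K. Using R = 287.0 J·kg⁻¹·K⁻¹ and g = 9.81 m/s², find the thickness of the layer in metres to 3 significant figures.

Δz ≈ 4000 m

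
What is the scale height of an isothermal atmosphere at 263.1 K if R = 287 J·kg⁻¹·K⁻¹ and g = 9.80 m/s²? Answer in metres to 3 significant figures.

The scale height of an isothermal atmosphere is H = RT/g.
H = 287 × 263.1 / 9.80 = 75510/9.80 = 7705.1 m.

H ≈ 7710 m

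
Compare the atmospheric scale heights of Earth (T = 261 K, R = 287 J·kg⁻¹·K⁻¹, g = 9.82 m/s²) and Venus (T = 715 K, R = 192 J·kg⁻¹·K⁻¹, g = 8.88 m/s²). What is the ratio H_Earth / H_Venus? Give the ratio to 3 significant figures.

H_Earth/H_Venus ≈ 0.493

H = RT/g for each body.
H_Earth = 287 × 261 / 9.82 = 7628.0 m.
H_Venus = 192 × 715 / 8.88 = 15459 m.
H_Earth/H_Venus = 7628.0/15459 = 0.49343.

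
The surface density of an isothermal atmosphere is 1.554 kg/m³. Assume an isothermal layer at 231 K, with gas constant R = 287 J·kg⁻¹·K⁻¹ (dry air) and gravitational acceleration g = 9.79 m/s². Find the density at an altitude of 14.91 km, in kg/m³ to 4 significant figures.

ρ ≈ 0.1719 kg/m³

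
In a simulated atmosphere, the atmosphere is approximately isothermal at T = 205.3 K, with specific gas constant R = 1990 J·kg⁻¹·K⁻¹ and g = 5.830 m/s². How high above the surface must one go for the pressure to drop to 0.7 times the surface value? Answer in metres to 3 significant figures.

Scale height: H = RT/g = 1990 × 205.3 / 5.830 = 70077 m.
Set P/P₀ = exp(−z/H) = 0.7, so z = −H ln(0.7).
−ln(0.7) = 0.35667; z = 70077 × 0.35667 = 24994 m.

z ≈ 25000 m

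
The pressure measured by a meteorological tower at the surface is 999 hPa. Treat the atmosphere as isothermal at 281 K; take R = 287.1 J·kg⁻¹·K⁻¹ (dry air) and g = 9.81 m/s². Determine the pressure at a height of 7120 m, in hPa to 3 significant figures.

Scale height: H = RT/g = 287.1 × 281 / 9.81 = 8223.8 m.
Barometric formula: P = P₀ exp(−z/H).
z/H = 7120.0/8223.8 = 0.86578; exp(−0.86578) = 0.42072.
P = 999 × 0.42072 = 420.30 hPa.

P ≈ 420 hPa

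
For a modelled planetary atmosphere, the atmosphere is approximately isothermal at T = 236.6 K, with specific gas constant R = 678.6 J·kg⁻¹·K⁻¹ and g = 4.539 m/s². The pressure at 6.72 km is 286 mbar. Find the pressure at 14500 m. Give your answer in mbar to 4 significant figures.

Scale height: H = RT/g = 678.6 × 236.6 / 4.539 = 35373 m.
Between two levels, P₂ = P₁ exp(−Δz/H) with Δz = z₂ − z₁.
Δz = 14500 − 6720.0 = 7780.0 m; Δz/H = 7780.0/35373 = 0.21994.
P₂ = 286 × exp(−0.21994) = 286 × 0.80257 = 229.54 mbar.

P ≈ 229.5 mbar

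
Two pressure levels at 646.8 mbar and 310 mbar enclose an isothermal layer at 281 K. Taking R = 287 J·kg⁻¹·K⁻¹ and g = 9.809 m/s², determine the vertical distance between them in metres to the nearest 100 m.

Hypsometric equation: Δz = (R T̄/g) ln(P₁/P₂).
R T̄/g = 287 × 281 / 9.809 = 8221.7 m.
ln(646.8/310) = ln(2.0865) = 0.73549.
Δz = 8221.7 × 0.73549 = 6047.0 m.

Δz ≈ 6000 m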